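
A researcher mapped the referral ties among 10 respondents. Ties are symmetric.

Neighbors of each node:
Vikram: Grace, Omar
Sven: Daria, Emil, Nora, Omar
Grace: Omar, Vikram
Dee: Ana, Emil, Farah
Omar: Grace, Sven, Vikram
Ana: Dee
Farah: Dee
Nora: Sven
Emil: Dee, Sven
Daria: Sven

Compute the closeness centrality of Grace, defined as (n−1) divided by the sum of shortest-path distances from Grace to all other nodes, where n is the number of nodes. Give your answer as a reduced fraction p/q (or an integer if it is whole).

Distances from Grace: Ana:5, Daria:3, Dee:4, Emil:3, Farah:5, Nora:3, Omar:1, Sven:2, Vikram:1. Sum = 27.
n = 10, so closeness = 9/27 = 1/3.

1/3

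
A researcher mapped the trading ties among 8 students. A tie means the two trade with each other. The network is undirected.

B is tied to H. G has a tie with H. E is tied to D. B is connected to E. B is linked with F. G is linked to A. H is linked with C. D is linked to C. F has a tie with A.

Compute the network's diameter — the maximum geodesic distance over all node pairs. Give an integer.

4

Eccentricity of each node (its greatest distance to any other): A:4, B:2, C:3, D:4, E:3, F:3, G:3, H:2.
The maximum eccentricity is 4, realized for instance by the pair D–A via D – E – B – F – A. So the diameter is 4.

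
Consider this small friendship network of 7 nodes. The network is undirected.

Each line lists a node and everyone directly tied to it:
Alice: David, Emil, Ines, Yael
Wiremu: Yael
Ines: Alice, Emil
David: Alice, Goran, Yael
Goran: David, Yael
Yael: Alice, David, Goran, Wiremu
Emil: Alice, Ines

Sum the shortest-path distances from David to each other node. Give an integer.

Distances from David: Alice:1, Emil:2, Goran:1, Ines:2, Wiremu:2, Yael:1.
Sum = 1 + 2 + 1 + 2 + 2 + 1 = 9.

9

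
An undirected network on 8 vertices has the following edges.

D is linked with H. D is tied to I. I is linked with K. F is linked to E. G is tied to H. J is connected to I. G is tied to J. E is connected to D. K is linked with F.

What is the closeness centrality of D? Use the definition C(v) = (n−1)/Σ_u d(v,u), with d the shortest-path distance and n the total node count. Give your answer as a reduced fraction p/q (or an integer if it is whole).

7/11

Distances from D: E:1, F:2, G:2, H:1, I:1, J:2, K:2. Sum = 11.
n = 8, so closeness = 7/11.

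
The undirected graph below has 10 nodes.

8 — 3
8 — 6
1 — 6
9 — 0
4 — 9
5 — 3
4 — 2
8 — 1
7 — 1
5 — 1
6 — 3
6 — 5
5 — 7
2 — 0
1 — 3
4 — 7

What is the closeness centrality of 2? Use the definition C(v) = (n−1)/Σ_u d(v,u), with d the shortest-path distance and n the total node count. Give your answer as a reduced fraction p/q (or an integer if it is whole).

Distances from 2: 0:1, 1:3, 3:4, 4:1, 5:3, 6:4, 7:2, 8:4, 9:2. Sum = 24.
n = 10, so closeness = 9/24 = 3/8.

3/8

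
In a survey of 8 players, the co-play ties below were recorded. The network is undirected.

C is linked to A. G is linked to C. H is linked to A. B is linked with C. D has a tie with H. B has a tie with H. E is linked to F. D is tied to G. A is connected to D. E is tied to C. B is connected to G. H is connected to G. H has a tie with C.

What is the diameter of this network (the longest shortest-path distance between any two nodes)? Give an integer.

4

Eccentricity of each node (its greatest distance to any other): A:3, B:3, C:2, D:4, E:3, F:4, G:3, H:3.
The maximum eccentricity is 4, realized for instance by the pair D–F via D – G – C – E – F. So the diameter is 4.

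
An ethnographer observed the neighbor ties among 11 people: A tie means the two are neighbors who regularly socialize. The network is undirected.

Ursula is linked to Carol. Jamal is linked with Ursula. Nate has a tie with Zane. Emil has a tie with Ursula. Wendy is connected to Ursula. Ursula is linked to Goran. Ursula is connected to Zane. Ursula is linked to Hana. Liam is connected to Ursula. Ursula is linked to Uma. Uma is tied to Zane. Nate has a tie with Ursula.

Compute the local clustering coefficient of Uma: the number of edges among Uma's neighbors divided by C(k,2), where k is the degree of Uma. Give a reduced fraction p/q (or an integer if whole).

1

Uma's neighbors: Ursula and Zane (k = 2).
Possible neighbor pairs: C(2,2) = 1. Edges among them: Ursula–Zane → e = 1.
Clustering(Uma) = 1/1.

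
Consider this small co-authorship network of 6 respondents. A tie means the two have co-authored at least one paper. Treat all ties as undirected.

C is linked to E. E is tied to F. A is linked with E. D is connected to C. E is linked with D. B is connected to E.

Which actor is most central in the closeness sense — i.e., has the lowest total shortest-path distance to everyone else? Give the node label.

Farness (sum of distances to all others) for each node — A:9, B:9, C:8, D:8, E:5, F:9.
The smallest farness is 5, for E, so E has the highest closeness.

E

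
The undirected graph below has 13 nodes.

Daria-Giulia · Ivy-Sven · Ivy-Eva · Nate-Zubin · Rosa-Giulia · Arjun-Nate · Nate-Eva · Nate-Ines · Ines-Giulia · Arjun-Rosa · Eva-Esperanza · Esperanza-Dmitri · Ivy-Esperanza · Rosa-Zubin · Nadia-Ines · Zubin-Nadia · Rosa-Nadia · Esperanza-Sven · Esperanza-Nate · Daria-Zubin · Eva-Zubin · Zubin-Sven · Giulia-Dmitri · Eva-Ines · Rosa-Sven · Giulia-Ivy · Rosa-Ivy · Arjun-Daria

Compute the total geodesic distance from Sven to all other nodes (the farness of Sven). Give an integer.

Distances from Sven: Arjun:2, Daria:2, Dmitri:2, Esperanza:1, Eva:2, Giulia:2, Ines:3, Ivy:1, Nadia:2, Nate:2, Rosa:1, Zubin:1.
Sum = 2 + 2 + 2 + 1 + 2 + 2 + 3 + 1 + 2 + 2 + 1 + 1 = 21.

21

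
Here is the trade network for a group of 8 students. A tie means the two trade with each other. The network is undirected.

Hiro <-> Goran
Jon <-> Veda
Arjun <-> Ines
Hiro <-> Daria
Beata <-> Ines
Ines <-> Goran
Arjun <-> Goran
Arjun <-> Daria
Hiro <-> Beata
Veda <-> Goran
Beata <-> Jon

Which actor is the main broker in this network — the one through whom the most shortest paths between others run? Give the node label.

Goran

Unnormalized betweenness of each node: Arjun:2, Beata:4, Daria:1/2, Goran:11/2, Hiro:7/2, Ines:2, Jon:1, Veda:3/2.
Goran has the largest value, 11/2, making it the main broker — the node through which the most shortest paths run.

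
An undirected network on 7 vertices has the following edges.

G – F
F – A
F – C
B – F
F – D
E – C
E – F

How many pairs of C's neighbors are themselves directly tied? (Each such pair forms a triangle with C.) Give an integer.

1

C's neighbors: E and F.
Neighbor pairs that are themselves tied: C–E–F. Each forms one triangle with C, for 1 in total.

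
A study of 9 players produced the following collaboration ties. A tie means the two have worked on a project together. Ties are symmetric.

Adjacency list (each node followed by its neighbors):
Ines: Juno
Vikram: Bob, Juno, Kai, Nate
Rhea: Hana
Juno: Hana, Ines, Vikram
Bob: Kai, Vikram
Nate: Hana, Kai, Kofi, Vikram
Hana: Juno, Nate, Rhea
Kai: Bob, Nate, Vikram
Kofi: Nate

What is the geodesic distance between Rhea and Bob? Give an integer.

One shortest route is Rhea – Hana – Juno – Vikram – Bob, which uses 4 edges, and at distance 3 from Rhea we only reach {Ines, Kai, Kofi, Vikram}, which does not include Bob. So d(Rhea,Bob) = 4.

4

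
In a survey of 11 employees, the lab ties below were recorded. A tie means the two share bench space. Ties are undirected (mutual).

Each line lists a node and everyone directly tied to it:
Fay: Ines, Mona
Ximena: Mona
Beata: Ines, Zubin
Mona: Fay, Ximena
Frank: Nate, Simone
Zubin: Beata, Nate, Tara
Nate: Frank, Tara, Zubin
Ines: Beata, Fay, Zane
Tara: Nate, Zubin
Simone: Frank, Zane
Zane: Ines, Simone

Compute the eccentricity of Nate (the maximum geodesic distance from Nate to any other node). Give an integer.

6

Distances from Nate: Beata:2, Fay:4, Frank:1, Ines:3, Mona:5, Simone:2, Tara:1, Ximena:6, Zane:3, Zubin:1.
The largest is 6 (to Ximena), so the eccentricity of Nate is 6.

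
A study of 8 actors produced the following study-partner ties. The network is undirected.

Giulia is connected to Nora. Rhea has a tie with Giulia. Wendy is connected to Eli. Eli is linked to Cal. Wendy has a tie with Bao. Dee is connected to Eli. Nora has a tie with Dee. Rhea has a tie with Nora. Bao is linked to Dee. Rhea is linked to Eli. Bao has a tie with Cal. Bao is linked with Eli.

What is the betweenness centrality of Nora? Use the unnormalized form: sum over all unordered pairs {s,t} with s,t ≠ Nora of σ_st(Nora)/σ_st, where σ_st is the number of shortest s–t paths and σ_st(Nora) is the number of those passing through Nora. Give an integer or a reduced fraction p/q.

2

Pairs whose geodesics pass through Nora — Giulia–Dee: 1; Giulia–Bao: 1/2; Rhea–Dee: 1/2.
All other pairs contribute 0.
Summing the contributions gives betweenness(Nora) = 2.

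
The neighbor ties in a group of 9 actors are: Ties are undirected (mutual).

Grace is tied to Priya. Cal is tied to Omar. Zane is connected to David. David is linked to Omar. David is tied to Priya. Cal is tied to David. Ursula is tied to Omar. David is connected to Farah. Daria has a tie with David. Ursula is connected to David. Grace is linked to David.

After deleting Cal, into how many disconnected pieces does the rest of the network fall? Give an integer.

1

Cal's neighbors (David and Omar) remain reachable from one another through other ties, so the rest of the network stays in one piece.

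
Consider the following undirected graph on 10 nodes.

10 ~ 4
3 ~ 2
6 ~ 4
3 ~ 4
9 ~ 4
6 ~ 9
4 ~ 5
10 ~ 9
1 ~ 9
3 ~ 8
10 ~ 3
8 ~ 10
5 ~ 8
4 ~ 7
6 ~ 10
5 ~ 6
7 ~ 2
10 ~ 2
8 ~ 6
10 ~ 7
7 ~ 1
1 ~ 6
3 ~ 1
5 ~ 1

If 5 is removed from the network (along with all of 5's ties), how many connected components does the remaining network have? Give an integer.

5's neighbors (1, 4, 6, and 8) remain reachable from one another through other ties, so the rest of the network stays in one piece.

1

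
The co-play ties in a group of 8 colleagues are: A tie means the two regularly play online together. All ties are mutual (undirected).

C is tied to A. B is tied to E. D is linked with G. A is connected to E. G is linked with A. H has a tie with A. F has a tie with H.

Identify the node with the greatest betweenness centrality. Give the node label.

Unnormalized betweenness of each node: A:18, B:0, C:0, D:0, E:6, F:0, G:6, H:6.
A has the largest value, 18, making it the main broker — the node through which the most shortest paths run.

A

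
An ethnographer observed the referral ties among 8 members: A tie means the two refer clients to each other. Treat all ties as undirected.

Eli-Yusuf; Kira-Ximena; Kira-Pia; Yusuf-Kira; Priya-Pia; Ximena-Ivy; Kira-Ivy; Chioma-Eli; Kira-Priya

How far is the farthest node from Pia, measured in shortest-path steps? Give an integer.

4

Distances from Pia: Chioma:4, Eli:3, Ivy:2, Kira:1, Priya:1, Ximena:2, Yusuf:2.
The largest is 4 (to Chioma), so the eccentricity of Pia is 4.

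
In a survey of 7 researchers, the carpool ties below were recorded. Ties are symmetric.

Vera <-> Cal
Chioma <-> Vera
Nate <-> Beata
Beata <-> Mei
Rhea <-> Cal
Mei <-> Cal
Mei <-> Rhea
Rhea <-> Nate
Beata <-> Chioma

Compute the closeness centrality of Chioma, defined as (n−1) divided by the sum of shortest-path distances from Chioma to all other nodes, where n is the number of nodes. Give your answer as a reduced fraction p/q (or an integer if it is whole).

Distances from Chioma: Beata:1, Cal:2, Mei:2, Nate:2, Rhea:3, Vera:1. Sum = 11.
n = 7, so closeness = 6/11.

6/11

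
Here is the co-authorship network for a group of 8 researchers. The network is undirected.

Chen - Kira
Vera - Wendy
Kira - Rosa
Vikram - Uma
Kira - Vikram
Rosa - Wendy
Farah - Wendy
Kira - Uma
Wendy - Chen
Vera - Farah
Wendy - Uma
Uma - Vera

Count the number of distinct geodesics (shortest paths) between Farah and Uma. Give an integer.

2

The shortest distance is 2. The length-2 paths are: Farah–Vera–Uma; Farah–Wendy–Uma.
That gives 2 distinct shortest paths.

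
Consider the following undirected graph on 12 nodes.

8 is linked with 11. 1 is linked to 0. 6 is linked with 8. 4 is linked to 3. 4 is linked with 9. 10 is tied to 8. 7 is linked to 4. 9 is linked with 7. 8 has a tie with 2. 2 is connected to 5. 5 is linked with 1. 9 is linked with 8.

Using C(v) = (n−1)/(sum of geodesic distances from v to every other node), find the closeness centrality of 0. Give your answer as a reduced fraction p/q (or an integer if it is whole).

11/49

Distances from 0: 1:1, 2:3, 3:7, 4:6, 5:2, 6:5, 7:6, 8:4, 9:5, 10:5, 11:5. Sum = 49.
n = 12, so closeness = 11/49.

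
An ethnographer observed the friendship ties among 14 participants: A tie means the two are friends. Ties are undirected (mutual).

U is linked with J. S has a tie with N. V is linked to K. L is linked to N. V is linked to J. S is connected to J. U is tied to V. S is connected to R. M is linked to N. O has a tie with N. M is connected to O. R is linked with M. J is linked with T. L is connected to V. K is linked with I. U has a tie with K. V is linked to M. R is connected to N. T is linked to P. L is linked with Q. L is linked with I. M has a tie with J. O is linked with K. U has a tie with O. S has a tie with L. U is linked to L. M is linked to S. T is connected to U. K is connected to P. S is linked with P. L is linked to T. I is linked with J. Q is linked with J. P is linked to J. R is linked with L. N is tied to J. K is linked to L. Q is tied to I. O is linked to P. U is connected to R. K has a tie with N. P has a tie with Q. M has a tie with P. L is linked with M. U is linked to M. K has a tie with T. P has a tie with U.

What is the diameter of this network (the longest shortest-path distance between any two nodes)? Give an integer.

Eccentricity of each node (its greatest distance to any other): I:2, J:2, K:2, L:2, M:2, N:2, O:2, P:2, Q:2, R:2, S:2, T:2, U:2, V:2.
The maximum eccentricity is 2, realized for instance by the pair M–Q via M – P – Q. So the diameter is 2.

2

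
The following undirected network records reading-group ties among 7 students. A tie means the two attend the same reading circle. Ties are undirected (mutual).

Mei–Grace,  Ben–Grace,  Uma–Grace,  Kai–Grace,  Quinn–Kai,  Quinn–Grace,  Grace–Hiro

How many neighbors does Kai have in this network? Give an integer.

Kai is directly tied to Grace and Quinn. That is 2 neighbors, so the degree of Kai is 2.

2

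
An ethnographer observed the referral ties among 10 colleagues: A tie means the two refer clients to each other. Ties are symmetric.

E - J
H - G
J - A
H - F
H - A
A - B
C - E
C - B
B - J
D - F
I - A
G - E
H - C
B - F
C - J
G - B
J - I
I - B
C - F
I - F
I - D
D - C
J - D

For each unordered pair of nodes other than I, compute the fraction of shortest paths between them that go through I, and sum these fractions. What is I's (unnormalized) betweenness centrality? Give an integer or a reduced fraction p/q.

Pairs whose geodesics pass through I — B–D: 1/4; G–D: 1/8; J–F: 1/4; F–A: 1/3; D–A: 1/2.
All other pairs contribute 0.
Summing the contributions gives betweenness(I) = 35/24.

35/24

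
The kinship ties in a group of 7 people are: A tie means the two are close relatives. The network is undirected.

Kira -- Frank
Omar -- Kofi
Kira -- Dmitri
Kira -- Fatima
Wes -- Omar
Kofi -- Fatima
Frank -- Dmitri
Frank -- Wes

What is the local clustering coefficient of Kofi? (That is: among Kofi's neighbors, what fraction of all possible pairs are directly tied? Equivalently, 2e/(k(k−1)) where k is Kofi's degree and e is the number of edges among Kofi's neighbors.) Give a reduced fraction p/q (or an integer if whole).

0

Kofi's neighbors: Fatima and Omar (k = 2).
Possible neighbor pairs: C(2,2) = 1. Edges among them: none → e = 0.
Clustering(Kofi) = 0/1.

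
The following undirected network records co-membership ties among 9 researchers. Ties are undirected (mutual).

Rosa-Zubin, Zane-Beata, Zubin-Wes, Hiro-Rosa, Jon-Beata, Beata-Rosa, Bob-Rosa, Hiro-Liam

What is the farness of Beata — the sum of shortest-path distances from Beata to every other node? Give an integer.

15

Distances from Beata: Bob:2, Hiro:2, Jon:1, Liam:3, Rosa:1, Wes:3, Zane:1, Zubin:2.
Sum = 2 + 2 + 1 + 3 + 1 + 3 + 1 + 2 = 15.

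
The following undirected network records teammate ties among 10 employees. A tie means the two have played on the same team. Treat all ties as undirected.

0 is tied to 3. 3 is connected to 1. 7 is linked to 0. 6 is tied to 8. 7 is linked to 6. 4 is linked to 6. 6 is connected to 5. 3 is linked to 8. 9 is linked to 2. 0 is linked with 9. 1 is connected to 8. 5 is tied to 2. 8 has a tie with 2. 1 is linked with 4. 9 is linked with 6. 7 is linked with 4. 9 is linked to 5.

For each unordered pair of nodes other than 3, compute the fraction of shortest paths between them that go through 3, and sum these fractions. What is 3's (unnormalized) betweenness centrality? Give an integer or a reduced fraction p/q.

Pairs whose geodesics pass through 3 — 0–8: 1; 0–1: 1; 1–9: 1/4.
All other pairs contribute 0.
Summing the contributions gives betweenness(3) = 9/4.

9/4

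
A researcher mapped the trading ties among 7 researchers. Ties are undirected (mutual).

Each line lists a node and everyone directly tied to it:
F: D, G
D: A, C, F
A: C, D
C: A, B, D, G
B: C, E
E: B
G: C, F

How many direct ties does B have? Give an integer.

B is directly tied to C and E. That is 2 neighbors, so the degree of B is 2.

2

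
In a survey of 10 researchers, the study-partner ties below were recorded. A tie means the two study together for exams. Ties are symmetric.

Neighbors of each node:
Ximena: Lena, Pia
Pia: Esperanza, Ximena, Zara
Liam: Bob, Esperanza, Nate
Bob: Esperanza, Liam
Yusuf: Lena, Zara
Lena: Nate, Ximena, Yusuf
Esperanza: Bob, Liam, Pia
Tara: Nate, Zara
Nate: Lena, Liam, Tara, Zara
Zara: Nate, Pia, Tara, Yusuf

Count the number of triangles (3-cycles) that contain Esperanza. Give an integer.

1

Esperanza's neighbors: Bob, Liam, and Pia.
Neighbor pairs that are themselves tied: Esperanza–Bob–Liam. Each forms one triangle with Esperanza, for 1 in total.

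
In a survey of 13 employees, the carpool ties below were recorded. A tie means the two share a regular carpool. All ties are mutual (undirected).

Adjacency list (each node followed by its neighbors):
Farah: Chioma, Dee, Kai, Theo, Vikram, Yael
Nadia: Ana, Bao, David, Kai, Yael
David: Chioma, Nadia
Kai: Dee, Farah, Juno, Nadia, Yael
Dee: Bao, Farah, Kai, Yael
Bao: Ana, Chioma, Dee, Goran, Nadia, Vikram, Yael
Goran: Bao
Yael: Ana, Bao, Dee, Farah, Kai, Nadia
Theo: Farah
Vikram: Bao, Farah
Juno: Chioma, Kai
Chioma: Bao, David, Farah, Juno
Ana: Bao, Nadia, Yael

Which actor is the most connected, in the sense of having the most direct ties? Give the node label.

Degrees — Ana:3, Bao:7, Chioma:4, David:2, Dee:4, Farah:6, Goran:1, Juno:2, Kai:5, Nadia:5, Theo:1, Vikram:2, Yael:6.
The maximum is 7, attained only by Bao.

Bao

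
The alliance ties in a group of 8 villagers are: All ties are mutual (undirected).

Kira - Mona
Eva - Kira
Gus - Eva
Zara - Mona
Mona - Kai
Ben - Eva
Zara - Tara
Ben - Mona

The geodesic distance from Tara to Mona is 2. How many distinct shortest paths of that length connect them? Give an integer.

The shortest distance is 2, and the only length-2 path is Tara–Zara–Mona. So there is exactly 1 shortest path.

1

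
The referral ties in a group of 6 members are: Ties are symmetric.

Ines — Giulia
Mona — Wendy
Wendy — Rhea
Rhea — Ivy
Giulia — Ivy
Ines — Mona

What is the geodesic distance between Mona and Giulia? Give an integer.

2

One shortest route is Mona – Ines – Giulia, which uses 2 edges, and Mona and Giulia are not directly tied, so nothing shorter exists. So d(Mona,Giulia) = 2.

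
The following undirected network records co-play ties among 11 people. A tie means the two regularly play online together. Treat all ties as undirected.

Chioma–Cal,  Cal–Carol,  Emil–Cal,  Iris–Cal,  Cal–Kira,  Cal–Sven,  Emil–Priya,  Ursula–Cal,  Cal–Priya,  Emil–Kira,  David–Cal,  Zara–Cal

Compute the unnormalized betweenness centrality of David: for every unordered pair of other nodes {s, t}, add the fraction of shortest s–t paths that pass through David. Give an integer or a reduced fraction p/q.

0

No shortest path between any pair of other nodes passes through David.
Summing the contributions gives betweenness(David) = 0.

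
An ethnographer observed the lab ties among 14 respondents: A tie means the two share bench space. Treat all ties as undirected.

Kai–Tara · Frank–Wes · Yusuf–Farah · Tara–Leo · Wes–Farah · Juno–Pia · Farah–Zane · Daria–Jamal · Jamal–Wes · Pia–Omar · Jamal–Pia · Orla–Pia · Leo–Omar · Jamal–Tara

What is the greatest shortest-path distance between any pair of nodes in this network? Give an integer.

Eccentricity of each node (its greatest distance to any other): Daria:4, Farah:4, Frank:4, Jamal:3, Juno:5, Kai:5, Leo:5, Omar:5, Orla:5, Pia:4, Tara:4, Wes:3, Yusuf:5, Zane:5.
The maximum eccentricity is 5, realized for instance by the pair Leo–Zane via Leo – Tara – Jamal – Wes – Farah – Zane. So the diameter is 5.

5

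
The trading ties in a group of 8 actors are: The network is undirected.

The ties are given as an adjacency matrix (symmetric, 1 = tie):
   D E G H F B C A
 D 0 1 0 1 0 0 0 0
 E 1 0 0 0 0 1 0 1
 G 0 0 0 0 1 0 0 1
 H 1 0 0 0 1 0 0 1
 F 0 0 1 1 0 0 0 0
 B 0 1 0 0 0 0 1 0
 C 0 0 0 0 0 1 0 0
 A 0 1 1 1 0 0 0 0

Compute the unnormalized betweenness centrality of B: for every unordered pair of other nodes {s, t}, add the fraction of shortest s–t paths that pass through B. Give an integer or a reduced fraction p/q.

Pairs whose geodesics pass through B — D–C: 1; E–C: 1; G–C: 1; H–C: 2/2; F–C: 3/3; C–A: 1.
All other pairs contribute 0.
Summing the contributions gives betweenness(B) = 6.

6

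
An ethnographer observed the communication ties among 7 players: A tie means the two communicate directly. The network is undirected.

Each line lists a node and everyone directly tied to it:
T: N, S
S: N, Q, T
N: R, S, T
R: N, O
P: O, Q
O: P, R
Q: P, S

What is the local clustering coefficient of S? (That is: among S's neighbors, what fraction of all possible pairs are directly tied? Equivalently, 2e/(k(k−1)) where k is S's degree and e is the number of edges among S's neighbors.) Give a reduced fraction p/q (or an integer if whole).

S's neighbors: N, Q, and T (k = 3).
Possible neighbor pairs: C(3,2) = 3. Edges among them: N–T → e = 1.
Clustering(S) = 1/3.

1/3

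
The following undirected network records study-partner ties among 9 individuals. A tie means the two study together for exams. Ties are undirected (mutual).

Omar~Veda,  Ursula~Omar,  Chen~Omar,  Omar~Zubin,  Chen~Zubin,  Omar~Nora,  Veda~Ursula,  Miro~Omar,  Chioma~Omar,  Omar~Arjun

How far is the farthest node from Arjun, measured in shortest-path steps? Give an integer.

2

Distances from Arjun: Chen:2, Chioma:2, Miro:2, Nora:2, Omar:1, Ursula:2, Veda:2, Zubin:2.
The largest is 2 (to Chen, Miro, Nora, Veda, Ursula, Zubin, and Chioma), so the eccentricity of Arjun is 2.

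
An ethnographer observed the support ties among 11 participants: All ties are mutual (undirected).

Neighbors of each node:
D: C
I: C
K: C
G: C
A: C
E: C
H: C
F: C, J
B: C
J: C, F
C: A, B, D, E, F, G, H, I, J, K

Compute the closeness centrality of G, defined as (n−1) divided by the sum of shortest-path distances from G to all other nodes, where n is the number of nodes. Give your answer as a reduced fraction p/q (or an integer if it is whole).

10/19

Distances from G: A:2, B:2, C:1, D:2, E:2, F:2, H:2, I:2, J:2, K:2. Sum = 19.
n = 11, so closeness = 10/19.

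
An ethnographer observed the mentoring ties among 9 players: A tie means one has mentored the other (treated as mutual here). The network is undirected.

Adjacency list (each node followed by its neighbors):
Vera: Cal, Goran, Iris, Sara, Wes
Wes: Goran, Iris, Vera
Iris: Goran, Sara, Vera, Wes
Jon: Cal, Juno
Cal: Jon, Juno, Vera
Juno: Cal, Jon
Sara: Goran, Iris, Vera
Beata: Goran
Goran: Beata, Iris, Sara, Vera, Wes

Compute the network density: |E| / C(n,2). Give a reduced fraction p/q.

There are 14 edges and 9 nodes, so the maximum possible is C(9,2) = 36.
Density = 14/36 = 7/18.

7/18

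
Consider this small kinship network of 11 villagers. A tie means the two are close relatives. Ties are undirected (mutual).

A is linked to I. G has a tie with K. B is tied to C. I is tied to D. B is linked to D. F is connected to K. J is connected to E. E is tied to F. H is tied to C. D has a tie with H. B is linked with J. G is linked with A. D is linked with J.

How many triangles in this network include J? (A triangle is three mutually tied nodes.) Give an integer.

1

J's neighbors: B, D, and E.
Neighbor pairs that are themselves tied: J–B–D. Each forms one triangle with J, for 1 in total.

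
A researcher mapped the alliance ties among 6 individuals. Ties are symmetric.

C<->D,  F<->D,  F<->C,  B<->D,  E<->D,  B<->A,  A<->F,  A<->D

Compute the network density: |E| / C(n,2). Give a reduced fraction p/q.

There are 8 edges and 6 nodes, so the maximum possible is C(6,2) = 15.
Density = 8/15.

8/15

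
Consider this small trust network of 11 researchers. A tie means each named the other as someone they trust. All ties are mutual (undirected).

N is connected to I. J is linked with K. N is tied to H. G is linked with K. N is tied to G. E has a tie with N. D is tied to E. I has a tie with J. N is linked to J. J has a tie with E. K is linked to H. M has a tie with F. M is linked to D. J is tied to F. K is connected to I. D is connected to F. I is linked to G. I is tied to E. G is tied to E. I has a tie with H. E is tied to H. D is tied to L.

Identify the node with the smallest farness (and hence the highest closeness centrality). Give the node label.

E

Farness (sum of distances to all others) for each node — D:17, E:14, F:19, G:19, H:19, I:16, J:16, K:20, L:26, M:23, N:17.
The smallest farness is 14, for E, so E has the highest closeness.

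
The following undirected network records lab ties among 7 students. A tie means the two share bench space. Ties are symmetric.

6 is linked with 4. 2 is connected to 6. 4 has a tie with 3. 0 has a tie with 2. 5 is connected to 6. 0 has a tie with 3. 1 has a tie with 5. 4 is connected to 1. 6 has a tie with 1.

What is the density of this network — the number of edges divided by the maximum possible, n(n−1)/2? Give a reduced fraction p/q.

3/7

There are 9 edges and 7 nodes, so the maximum possible is C(7,2) = 21.
Density = 9/21 = 3/7.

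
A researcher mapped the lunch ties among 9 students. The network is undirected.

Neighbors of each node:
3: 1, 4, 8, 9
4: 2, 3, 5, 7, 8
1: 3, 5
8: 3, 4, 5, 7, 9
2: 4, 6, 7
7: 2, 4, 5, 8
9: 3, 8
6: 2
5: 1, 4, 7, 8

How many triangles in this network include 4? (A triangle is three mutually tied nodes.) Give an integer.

4's neighbors: 2, 3, 5, 7, and 8.
Neighbor pairs that are themselves tied: 4–2–7; 4–3–8; 4–5–7; 4–5–8; 4–7–8. Each forms one triangle with 4, for 5 in total.

5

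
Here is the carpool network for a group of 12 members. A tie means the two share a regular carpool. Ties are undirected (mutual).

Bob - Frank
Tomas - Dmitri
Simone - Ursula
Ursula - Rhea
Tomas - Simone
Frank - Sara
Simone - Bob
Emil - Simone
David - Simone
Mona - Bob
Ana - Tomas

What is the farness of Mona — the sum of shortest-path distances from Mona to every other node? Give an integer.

32

Distances from Mona: Ana:4, Bob:1, David:3, Dmitri:4, Emil:3, Frank:2, Rhea:4, Sara:3, Simone:2, Tomas:3, Ursula:3.
Sum = 4 + 1 + 3 + 4 + 3 + 2 + 4 + 3 + 2 + 3 + 3 = 32.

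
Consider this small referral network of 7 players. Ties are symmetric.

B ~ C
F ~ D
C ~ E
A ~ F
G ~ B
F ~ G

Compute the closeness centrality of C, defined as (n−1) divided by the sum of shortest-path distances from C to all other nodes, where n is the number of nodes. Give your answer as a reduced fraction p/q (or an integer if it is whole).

Distances from C: A:4, B:1, D:4, E:1, F:3, G:2. Sum = 15.
n = 7, so closeness = 6/15 = 2/5.

2/5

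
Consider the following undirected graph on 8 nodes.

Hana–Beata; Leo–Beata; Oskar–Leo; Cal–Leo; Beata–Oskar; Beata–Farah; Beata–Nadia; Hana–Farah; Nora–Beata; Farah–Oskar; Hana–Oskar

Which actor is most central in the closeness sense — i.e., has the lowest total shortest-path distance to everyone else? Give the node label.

Beata

Farness (sum of distances to all others) for each node — Beata:8, Cal:17, Farah:12, Hana:12, Leo:11, Nadia:14, Nora:14, Oskar:10.
The smallest farness is 8, for Beata, so Beata has the highest closeness.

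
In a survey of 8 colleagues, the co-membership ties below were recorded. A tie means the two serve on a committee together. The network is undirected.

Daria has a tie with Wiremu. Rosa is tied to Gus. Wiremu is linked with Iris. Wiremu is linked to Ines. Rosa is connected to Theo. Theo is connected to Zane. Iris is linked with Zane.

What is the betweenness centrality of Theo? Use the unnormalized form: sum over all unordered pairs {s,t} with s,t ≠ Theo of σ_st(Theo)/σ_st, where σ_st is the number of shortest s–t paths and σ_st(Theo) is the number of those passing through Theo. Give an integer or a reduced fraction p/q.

Pairs whose geodesics pass through Theo — Wiremu–Rosa: 1; Wiremu–Gus: 1; Rosa–Ines: 1; Rosa–Zane: 1; Rosa–Daria: 1; Rosa–Iris: 1; Ines–Gus: 1; Gus–Zane: 1; Gus–Daria: 1; Gus–Iris: 1.
All other pairs contribute 0.
Summing the contributions gives betweenness(Theo) = 10.

10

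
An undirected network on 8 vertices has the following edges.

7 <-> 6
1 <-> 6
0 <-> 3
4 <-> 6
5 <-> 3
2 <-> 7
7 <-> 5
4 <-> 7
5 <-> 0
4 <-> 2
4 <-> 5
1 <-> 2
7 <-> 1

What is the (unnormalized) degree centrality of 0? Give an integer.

2

0 is directly tied to 3 and 5. That is 2 neighbors, so the degree of 0 is 2.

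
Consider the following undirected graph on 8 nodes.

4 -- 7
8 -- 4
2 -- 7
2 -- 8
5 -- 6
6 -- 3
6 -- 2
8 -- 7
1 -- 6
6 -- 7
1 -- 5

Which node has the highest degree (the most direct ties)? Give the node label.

6

Degrees — 1:2, 2:3, 3:1, 4:2, 5:2, 6:5, 7:4, 8:3.
The maximum is 5, attained only by 6.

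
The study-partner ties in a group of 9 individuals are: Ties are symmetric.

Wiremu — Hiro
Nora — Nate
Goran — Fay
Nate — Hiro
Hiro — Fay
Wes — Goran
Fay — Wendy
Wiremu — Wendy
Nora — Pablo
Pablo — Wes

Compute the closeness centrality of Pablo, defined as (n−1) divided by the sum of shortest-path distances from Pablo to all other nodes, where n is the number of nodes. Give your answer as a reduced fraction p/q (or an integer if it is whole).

Distances from Pablo: Fay:3, Goran:2, Hiro:3, Nate:2, Nora:1, Wendy:4, Wes:1, Wiremu:4. Sum = 20.
n = 9, so closeness = 8/20 = 2/5.

2/5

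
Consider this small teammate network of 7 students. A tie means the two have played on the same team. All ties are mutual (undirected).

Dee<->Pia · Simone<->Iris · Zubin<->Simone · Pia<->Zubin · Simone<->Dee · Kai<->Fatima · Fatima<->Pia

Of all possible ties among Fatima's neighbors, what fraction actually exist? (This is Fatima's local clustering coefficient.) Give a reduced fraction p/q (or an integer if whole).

0

Fatima's neighbors: Kai and Pia (k = 2).
Possible neighbor pairs: C(2,2) = 1. Edges among them: none → e = 0.
Clustering(Fatima) = 0/1.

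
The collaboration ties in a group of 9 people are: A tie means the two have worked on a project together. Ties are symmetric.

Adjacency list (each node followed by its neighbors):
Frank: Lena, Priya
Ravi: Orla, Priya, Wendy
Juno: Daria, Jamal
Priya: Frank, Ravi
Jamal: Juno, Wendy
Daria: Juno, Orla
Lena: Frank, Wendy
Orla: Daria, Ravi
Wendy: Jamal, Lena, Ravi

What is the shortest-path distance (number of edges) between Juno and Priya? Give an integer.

One shortest route is Juno – Jamal – Wendy – Ravi – Priya, which uses 4 edges, and at distance 3 from Juno we only reach {Lena, Ravi}, which does not include Priya. So d(Juno,Priya) = 4.

4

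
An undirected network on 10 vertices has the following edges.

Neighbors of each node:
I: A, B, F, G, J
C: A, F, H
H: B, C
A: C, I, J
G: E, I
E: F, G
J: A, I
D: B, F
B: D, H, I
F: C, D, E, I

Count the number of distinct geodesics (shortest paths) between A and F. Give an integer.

2

The shortest distance is 2. The length-2 paths are: A–C–F; A–I–F.
That gives 2 distinct shortest paths.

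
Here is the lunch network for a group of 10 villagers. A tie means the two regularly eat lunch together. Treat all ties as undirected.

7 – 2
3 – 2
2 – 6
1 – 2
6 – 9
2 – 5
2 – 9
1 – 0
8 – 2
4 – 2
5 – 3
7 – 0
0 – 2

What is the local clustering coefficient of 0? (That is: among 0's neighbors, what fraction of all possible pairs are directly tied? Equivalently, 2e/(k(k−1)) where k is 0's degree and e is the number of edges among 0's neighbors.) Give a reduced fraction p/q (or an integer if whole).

0's neighbors: 1, 2, and 7 (k = 3).
Possible neighbor pairs: C(3,2) = 3. Edges among them: 1–2, 2–7 → e = 2.
Clustering(0) = 2/3.

2/3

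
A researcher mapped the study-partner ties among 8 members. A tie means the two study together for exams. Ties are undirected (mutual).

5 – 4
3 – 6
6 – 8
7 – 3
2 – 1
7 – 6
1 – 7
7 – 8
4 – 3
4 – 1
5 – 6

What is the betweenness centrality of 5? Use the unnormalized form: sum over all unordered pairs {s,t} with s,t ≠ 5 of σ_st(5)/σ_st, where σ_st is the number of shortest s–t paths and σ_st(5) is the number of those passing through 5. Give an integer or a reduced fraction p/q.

Pairs whose geodesics pass through 5 — 8–4: 1/4; 6–4: 1/2.
All other pairs contribute 0.
Summing the contributions gives betweenness(5) = 3/4.

3/4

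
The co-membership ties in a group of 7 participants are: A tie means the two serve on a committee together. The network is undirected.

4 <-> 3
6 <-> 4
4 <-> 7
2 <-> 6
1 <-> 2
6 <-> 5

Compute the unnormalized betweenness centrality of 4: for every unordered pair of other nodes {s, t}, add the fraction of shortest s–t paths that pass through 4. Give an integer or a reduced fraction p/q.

Pairs whose geodesics pass through 4 — 3–7: 1; 3–2: 1; 3–1: 1; 3–6: 1; 3–5: 1; 7–2: 1; 7–1: 1; 7–6: 1; 7–5: 1.
All other pairs contribute 0.
Summing the contributions gives betweenness(4) = 9.

9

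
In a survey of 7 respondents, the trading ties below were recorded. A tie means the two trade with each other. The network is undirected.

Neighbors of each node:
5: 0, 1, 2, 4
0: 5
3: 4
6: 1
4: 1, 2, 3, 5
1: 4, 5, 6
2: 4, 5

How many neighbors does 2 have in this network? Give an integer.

2

2 is directly tied to 4 and 5. That is 2 neighbors, so the degree of 2 is 2.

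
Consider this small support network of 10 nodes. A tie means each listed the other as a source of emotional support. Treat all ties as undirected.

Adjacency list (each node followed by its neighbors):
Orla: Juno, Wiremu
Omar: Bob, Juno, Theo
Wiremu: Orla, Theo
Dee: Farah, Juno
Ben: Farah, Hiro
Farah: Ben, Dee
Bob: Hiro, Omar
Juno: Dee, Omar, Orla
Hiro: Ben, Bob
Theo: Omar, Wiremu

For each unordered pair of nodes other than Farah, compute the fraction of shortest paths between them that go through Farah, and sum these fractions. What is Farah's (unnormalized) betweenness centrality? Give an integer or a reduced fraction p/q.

Pairs whose geodesics pass through Farah — Hiro–Dee: 1; Ben–Dee: 1; Ben–Juno: 1; Ben–Orla: 1; Ben–Wiremu: 1/2.
All other pairs contribute 0.
Summing the contributions gives betweenness(Farah) = 9/2.

9/2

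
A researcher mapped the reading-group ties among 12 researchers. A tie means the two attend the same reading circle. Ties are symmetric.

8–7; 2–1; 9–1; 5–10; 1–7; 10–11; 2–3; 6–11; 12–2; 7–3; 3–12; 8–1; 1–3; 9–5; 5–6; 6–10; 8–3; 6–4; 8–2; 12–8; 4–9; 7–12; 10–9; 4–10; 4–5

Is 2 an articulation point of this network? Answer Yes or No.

No

Even without 2, every remaining node can still reach every other (the residual graph is connected), so 2 is not a cut vertex.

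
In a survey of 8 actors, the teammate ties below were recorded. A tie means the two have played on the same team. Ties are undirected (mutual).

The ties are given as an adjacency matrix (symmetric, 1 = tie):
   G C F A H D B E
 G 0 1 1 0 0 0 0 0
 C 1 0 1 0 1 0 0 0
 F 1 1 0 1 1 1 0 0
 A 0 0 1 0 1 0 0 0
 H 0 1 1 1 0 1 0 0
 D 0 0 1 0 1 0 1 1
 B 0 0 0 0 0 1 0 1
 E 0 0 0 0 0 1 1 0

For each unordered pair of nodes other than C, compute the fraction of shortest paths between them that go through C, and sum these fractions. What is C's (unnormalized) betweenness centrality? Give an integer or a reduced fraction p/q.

Pairs whose geodesics pass through C — G–H: 1/2.
All other pairs contribute 0.
Summing the contributions gives betweenness(C) = 1/2.

1/2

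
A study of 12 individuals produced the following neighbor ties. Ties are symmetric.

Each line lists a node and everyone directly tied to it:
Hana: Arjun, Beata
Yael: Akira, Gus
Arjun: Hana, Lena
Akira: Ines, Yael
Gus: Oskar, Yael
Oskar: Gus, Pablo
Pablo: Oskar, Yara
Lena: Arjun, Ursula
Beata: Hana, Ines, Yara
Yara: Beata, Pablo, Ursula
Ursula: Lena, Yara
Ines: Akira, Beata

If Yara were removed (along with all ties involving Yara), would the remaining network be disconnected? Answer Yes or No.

Even without Yara, every remaining node can still reach every other (the residual graph is connected), so Yara is not a cut vertex.

No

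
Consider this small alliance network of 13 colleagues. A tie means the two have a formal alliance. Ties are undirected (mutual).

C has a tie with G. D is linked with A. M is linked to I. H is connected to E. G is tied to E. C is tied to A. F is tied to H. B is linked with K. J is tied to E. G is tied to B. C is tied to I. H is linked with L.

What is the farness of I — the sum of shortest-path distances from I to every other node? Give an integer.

Distances from I: A:2, B:3, C:1, D:3, E:3, F:5, G:2, H:4, J:4, K:4, L:5, M:1.
Sum = 2 + 3 + 1 + 3 + 3 + 5 + 2 + 4 + 4 + 4 + 5 + 1 = 37.

37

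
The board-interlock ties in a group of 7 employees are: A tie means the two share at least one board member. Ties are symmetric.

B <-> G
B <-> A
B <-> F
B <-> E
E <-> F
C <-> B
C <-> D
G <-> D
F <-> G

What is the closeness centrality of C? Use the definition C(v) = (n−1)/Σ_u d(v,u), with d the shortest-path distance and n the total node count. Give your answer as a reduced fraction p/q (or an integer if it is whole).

3/5

Distances from C: A:2, B:1, D:1, E:2, F:2, G:2. Sum = 10.
n = 7, so closeness = 6/10 = 3/5.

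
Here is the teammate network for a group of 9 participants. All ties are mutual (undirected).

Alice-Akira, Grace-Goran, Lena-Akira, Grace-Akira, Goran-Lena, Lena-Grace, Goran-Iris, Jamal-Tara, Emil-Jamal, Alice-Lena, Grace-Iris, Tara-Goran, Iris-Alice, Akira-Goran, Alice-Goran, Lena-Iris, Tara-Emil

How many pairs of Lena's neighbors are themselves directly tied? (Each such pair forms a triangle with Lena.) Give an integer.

Lena's neighbors: Akira, Alice, Goran, Grace, and Iris.
Neighbor pairs that are themselves tied: Lena–Akira–Alice; Lena–Akira–Goran; Lena–Akira–Grace; Lena–Alice–Goran; Lena–Alice–Iris; Lena–Goran–Grace; Lena–Goran–Iris; Lena–Grace–Iris. Each forms one triangle with Lena, for 8 in total.

8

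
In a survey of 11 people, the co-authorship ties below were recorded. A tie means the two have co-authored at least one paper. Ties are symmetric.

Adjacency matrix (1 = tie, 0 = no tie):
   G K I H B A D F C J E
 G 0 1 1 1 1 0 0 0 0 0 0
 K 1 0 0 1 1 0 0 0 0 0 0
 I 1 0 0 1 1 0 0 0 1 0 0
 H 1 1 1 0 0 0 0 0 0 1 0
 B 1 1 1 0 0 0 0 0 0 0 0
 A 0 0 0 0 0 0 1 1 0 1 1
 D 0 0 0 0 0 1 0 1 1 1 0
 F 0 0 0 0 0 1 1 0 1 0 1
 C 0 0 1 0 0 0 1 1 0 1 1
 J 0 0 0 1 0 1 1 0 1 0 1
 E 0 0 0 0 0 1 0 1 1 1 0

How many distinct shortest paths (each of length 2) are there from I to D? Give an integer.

The shortest distance is 2, and the only length-2 path is I–C–D. So there is exactly 1 shortest path.

1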